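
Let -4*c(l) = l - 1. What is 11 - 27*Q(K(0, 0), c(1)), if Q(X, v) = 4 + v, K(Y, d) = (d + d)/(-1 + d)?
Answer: -97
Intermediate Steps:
K(Y, d) = 2*d/(-1 + d) (K(Y, d) = (2*d)/(-1 + d) = 2*d/(-1 + d))
c(l) = ¼ - l/4 (c(l) = -(l - 1)/4 = -(-1 + l)/4 = ¼ - l/4)
11 - 27*Q(K(0, 0), c(1)) = 11 - 27*(4 + (¼ - ¼*1)) = 11 - 27*(4 + (¼ - ¼)) = 11 - 27*(4 + 0) = 11 - 27*4 = 11 - 108 = -97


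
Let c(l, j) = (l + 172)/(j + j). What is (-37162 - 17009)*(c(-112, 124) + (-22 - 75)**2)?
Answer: -31601898783/62 ≈ -5.0971e+8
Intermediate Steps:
c(l, j) = (172 + l)/(2*j) (c(l, j) = (172 + l)/((2*j)) = (172 + l)*(1/(2*j)) = (172 + l)/(2*j))
(-37162 - 17009)*(c(-112, 124) + (-22 - 75)**2) = (-37162 - 17009)*((1/2)*(172 - 112)/124 + (-22 - 75)**2) = -54171*((1/2)*(1/124)*60 + (-97)**2) = -54171*(15/62 + 9409) = -54171*583373/62 = -31601898783/62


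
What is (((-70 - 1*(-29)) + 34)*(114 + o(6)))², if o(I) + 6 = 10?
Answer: 682276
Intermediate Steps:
o(I) = 4 (o(I) = -6 + 10 = 4)
(((-70 - 1*(-29)) + 34)*(114 + o(6)))² = (((-70 - 1*(-29)) + 34)*(114 + 4))² = (((-70 + 29) + 34)*118)² = ((-41 + 34)*118)² = (-7*118)² = (-826)² = 682276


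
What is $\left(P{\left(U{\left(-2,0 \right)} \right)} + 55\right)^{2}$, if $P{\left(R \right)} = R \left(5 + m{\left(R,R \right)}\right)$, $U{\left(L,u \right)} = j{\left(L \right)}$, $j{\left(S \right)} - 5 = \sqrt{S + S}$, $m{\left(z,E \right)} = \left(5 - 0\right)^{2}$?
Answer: $38425 + 24600 i \approx 38425.0 + 24600.0 i$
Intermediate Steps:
$m{\left(z,E \right)} = 25$ ($m{\left(z,E \right)} = \left(5 + 0\right)^{2} = 5^{2} = 25$)
$j{\left(S \right)} = 5 + \sqrt{2} \sqrt{S}$ ($j{\left(S \right)} = 5 + \sqrt{S + S} = 5 + \sqrt{2 S} = 5 + \sqrt{2} \sqrt{S}$)
$U{\left(L,u \right)} = 5 + \sqrt{2} \sqrt{L}$
$P{\left(R \right)} = 30 R$ ($P{\left(R \right)} = R \left(5 + 25\right) = R 30 = 30 R$)
$\left(P{\left(U{\left(-2,0 \right)} \right)} + 55\right)^{2} = \left(30 \left(5 + \sqrt{2} \sqrt{-2}\right) + 55\right)^{2} = \left(30 \left(5 + \sqrt{2} i \sqrt{2}\right) + 55\right)^{2} = \left(30 \left(5 + 2 i\right) + 55\right)^{2} = \left(\left(150 + 60 i\right) + 55\right)^{2} = \left(205 + 60 i\right)^{2}$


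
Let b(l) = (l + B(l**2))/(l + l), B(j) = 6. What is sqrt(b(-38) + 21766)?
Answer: sqrt(7857678)/19 ≈ 147.53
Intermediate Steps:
b(l) = (6 + l)/(2*l) (b(l) = (l + 6)/(l + l) = (6 + l)/((2*l)) = (6 + l)*(1/(2*l)) = (6 + l)/(2*l))
sqrt(b(-38) + 21766) = sqrt((1/2)*(6 - 38)/(-38) + 21766) = sqrt((1/2)*(-1/38)*(-32) + 21766) = sqrt(8/19 + 21766) = sqrt(413562/19) = sqrt(7857678)/19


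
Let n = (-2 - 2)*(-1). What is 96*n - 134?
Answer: 250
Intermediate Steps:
n = 4 (n = -4*(-1) = 4)
96*n - 134 = 96*4 - 134 = 384 - 134 = 250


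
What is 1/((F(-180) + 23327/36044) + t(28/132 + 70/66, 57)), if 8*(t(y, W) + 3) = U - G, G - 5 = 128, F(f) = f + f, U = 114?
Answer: -72088/26292499 ≈ -0.0027418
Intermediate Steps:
F(f) = 2*f
G = 133 (G = 5 + 128 = 133)
t(y, W) = -43/8 (t(y, W) = -3 + (114 - 1*133)/8 = -3 + (114 - 133)/8 = -3 + (⅛)*(-19) = -3 - 19/8 = -43/8)
1/((F(-180) + 23327/36044) + t(28/132 + 70/66, 57)) = 1/((2*(-180) + 23327/36044) - 43/8) = 1/((-360 + 23327*(1/36044)) - 43/8) = 1/((-360 + 23327/36044) - 43/8) = 1/(-12952513/36044 - 43/8) = 1/(-26292499/72088) = -72088/26292499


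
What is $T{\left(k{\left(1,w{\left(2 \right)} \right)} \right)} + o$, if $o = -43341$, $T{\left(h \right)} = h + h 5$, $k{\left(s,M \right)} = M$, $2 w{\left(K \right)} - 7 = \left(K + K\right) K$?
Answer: $-43296$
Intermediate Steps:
$w{\left(K \right)} = \frac{7}{2} + K^{2}$ ($w{\left(K \right)} = \frac{7}{2} + \frac{\left(K + K\right) K}{2} = \frac{7}{2} + \frac{2 K K}{2} = \frac{7}{2} + \frac{2 K^{2}}{2} = \frac{7}{2} + K^{2}$)
$T{\left(h \right)} = 6 h$ ($T{\left(h \right)} = h + 5 h = 6 h$)
$T{\left(k{\left(1,w{\left(2 \right)} \right)} \right)} + o = 6 \left(\frac{7}{2} + 2^{2}\right) - 43341 = 6 \left(\frac{7}{2} + 4\right) - 43341 = 6 \cdot \frac{15}{2} - 43341 = 45 - 43341 = -43296$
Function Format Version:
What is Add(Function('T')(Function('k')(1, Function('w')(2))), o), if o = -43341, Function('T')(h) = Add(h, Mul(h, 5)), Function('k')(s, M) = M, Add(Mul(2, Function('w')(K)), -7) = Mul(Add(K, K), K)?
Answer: -43296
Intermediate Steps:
Function('w')(K) = Add(Rational(7, 2), Pow(K, 2)) (Function('w')(K) = Add(Rational(7, 2), Mul(Rational(1, 2), Mul(Add(K, K), K))) = Add(Rational(7, 2), Mul(Rational(1, 2), Mul(Mul(2, K), K))) = Add(Rational(7, 2), Mul(Rational(1, 2), Mul(2, Pow(K, 2)))) = Add(Rational(7, 2), Pow(K, 2)))
Function('T')(h) = Mul(6, h) (Function('T')(h) = Add(h, Mul(5, h)) = Mul(6, h))
Add(Function('T')(Function('k')(1, Function('w')(2))), o) = Add(Mul(6, Add(Rational(7, 2), Pow(2, 2))), -43341) = Add(Mul(6, Add(Rational(7, 2), 4)), -43341) = Add(Mul(6, Rational(15, 2)), -43341) = Add(45, -43341) = -43296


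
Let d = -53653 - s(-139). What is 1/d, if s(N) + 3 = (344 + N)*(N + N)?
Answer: 1/3340 ≈ 0.00029940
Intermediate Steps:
s(N) = -3 + 2*N*(344 + N) (s(N) = -3 + (344 + N)*(N + N) = -3 + (344 + N)*(2*N) = -3 + 2*N*(344 + N))
d = 3340 (d = -53653 - (-3 + 2*(-139)² + 688*(-139)) = -53653 - (-3 + 2*19321 - 95632) = -53653 - (-3 + 38642 - 95632) = -53653 - 1*(-56993) = -53653 + 56993 = 3340)
1/d = 1/3340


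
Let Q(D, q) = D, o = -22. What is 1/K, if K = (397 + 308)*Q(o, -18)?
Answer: -1/15510 ≈ -6.4475e-5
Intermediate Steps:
K = -15510 (K = (397 + 308)*(-22) = 705*(-22) = -15510)
1/K = 1/(-15510) = -1/15510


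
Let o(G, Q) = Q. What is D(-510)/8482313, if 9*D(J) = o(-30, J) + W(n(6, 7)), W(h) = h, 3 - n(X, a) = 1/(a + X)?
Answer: -6592/992430621 ≈ -6.6423e-6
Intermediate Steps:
n(X, a) = 3 - 1/(X + a) (n(X, a) = 3 - 1/(a + X) = 3 - 1/(X + a))
D(J) = 38/117 + J/9 (D(J) = (J + (-1 + 3*6 + 3*7)/(6 + 7))/9 = (J + (-1 + 18 + 21)/13)/9 = (J + (1/13)*38)/9 = (J + 38/13)/9 = (38/13 + J)/9 = 38/117 + J/9)
D(-510)/8482313 = (38/117 + (⅑)*(-510))/8482313 = (38/117 - 170/3)*(1/8482313) = -6592/117*1/8482313 = -6592/992430621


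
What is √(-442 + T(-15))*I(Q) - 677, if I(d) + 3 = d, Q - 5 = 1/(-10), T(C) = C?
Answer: -677 + 19*I*√457/10 ≈ -677.0 + 40.617*I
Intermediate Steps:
Q = 49/10 (Q = 5 + 1/(-10) = 5 - ⅒ = 49/10 ≈ 4.9000)
I(d) = -3 + d
√(-442 + T(-15))*I(Q) - 677 = √(-442 - 15)*(-3 + 49/10) - 677 = √(-457)*(19/10) - 677 = (I*√457)*(19/10) - 677 = 19*I*√457/10 - 677 = -677 + 19*I*√457/10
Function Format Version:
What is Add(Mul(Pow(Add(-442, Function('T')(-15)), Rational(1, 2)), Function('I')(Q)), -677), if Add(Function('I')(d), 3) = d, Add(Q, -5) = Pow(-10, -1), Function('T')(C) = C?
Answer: Add(-677, Mul(Rational(19, 10), I, Pow(457, Rational(1, 2)))) ≈ Add(-677.00, Mul(40.617, I))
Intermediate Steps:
Q = Rational(49, 10) (Q = Add(5, Pow(-10, -1)) = Add(5, Rational(-1, 10)) = Rational(49, 10) ≈ 4.9000)
Function('I')(d) = Add(-3, d)
Add(Mul(Pow(Add(-442, Function('T')(-15)), Rational(1, 2)), Function('I')(Q)), -677) = Add(Mul(Pow(Add(-442, -15), Rational(1, 2)), Add(-3, Rational(49, 10))), -677) = Add(Mul(Pow(-457, Rational(1, 2)), Rational(19, 10)), -677) = Add(Mul(Mul(I, Pow(457, Rational(1, 2))), Rational(19, 10)), -677) = Add(Mul(Rational(19, 10), I, Pow(457, Rational(1, 2))), -677) = Add(-677, Mul(Rational(19, 10), I, Pow(457, Rational(1, 2))))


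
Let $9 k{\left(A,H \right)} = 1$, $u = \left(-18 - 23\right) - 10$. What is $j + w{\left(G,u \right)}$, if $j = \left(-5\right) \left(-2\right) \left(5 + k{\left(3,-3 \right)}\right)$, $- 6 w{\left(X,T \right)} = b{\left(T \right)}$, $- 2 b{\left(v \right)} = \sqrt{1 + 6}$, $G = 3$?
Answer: $\frac{460}{9} + \frac{\sqrt{7}}{12} \approx 51.332$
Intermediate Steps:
$u = -51$ ($u = -41 - 10 = -51$)
$b{\left(v \right)} = - \frac{\sqrt{7}}{2}$ ($b{\left(v \right)} = - \frac{\sqrt{1 + 6}}{2} = - \frac{\sqrt{7}}{2}$)
$w{\left(X,T \right)} = \frac{\sqrt{7}}{12}$ ($w{\left(X,T \right)} = - \frac{\left(- \frac{1}{2}\right) \sqrt{7}}{6} = \frac{\sqrt{7}}{12}$)
$k{\left(A,H \right)} = \frac{1}{9}$ ($k{\left(A,H \right)} = \frac{1}{9} \cdot 1 = \frac{1}{9}$)
$j = \frac{460}{9}$ ($j = \left(-5\right) \left(-2\right) \left(5 + \frac{1}{9}\right) = 10 \cdot \frac{46}{9} = \frac{460}{9} \approx 51.111$)
$j + w{\left(G,u \right)} = \frac{460}{9} + \frac{\sqrt{7}}{12}$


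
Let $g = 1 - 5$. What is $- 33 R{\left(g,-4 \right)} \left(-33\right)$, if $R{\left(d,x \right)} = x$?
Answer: $-4356$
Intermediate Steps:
$g = -4$ ($g = 1 - 5 = -4$)
$- 33 R{\left(g,-4 \right)} \left(-33\right) = \left(-33\right) \left(-4\right) \left(-33\right) = 132 \left(-33\right) = -4356$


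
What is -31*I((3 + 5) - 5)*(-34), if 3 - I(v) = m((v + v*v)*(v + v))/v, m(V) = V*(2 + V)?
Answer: -1868742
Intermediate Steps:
I(v) = 3 - 2*(2 + 2*v*(v + v²))*(v + v²) (I(v) = 3 - ((v + v*v)*(v + v))*(2 + (v + v*v)*(v + v))/v = 3 - ((v + v²)*(2*v))*(2 + (v + v²)*(2*v))/v = 3 - (2*v*(v + v²))*(2 + 2*v*(v + v²))/v = 3 - 2*v*(2 + 2*v*(v + v²))*(v + v²)/v = 3 - 2*(2 + 2*v*(v + v²))*(v + v²))
-31*I((3 + 5) - 5)*(-34) = -31*(3 - 4*((3 + 5) - 5)*(1 + ((3 + 5) - 5))*(1 + ((3 + 5) - 5)²*(1 + ((3 + 5) - 5))))*(-34) = -31*(3 - 4*(8 - 5)*(1 + (8 - 5))*(1 + (8 - 5)²*(1 + (8 - 5))))*(-34) = -31*(3 - 4*3*(1 + 3)*(1 + 3²*(1 + 3)))*(-34) = -31*(3 - 4*3*4*(1 + 9*4))*(-34) = -31*(3 - 4*3*4*(1 + 36))*(-34) = -31*(3 - 4*3*4*37)*(-34) = -31*(3 - 1776)*(-34) = -31*(-1773)*(-34) = 54963*(-34) = -1868742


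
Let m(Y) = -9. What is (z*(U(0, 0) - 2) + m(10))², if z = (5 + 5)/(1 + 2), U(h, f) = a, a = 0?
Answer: 2209/9 ≈ 245.44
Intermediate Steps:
U(h, f) = 0
z = 10/3 ≈ 3.3333
(z*(U(0, 0) - 2) + m(10))² = (10*(0 - 2)/3 - 9)² = ((10/3)*(-2) - 9)² = (-20/3 - 9)² = (-47/3)² = 2209/9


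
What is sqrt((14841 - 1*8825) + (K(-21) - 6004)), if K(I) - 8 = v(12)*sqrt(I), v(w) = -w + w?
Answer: 2*sqrt(5) ≈ 4.4721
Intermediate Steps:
v(w) = 0
K(I) = 8 (K(I) = 8 + 0*sqrt(I) = 8 + 0 = 8)
sqrt((14841 - 1*8825) + (K(-21) - 6004)) = sqrt((14841 - 1*8825) + (8 - 6004)) = sqrt((14841 - 8825) - 5996) = sqrt(6016 - 5996) = sqrt(20) = 2*sqrt(5)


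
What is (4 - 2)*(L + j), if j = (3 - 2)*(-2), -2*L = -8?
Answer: 4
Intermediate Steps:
L = 4 (L = -½*(-8) = 4)
j = -2 (j = 1*(-2) = -2)
(4 - 2)*(L + j) = (4 - 2)*(4 - 2) = 2*2 = 4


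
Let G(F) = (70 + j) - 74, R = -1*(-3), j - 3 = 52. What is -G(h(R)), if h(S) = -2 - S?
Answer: -51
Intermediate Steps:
j = 55 (j = 3 + 52 = 55)
R = 3
G(F) = 51 (G(F) = (70 + 55) - 74 = 125 - 74 = 51)
-G(h(R)) = -1*51 = -51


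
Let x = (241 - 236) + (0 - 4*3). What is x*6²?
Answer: -252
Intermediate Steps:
x = -7 (x = 5 + (0 - 12) = 5 - 12 = -7)
x*6² = -7*6² = -7*36 = -252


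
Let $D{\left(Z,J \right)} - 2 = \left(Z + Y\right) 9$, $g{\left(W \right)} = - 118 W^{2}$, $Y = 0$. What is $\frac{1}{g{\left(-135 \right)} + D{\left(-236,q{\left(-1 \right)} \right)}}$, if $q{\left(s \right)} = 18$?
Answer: $- \frac{1}{2152672} \approx -4.6454 \cdot 10^{-7}$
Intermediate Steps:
$D{\left(Z,J \right)} = 2 + 9 Z$ ($D{\left(Z,J \right)} = 2 + \left(Z + 0\right) 9 = 2 + Z 9 = 2 + 9 Z$)
$\frac{1}{g{\left(-135 \right)} + D{\left(-236,q{\left(-1 \right)} \right)}} = \frac{1}{- 118 \left(-135\right)^{2} + \left(2 + 9 \left(-236\right)\right)} = \frac{1}{\left(-118\right) 18225 + \left(2 - 2124\right)} = \frac{1}{-2150550 - 2122} = \frac{1}{-2152672} = - \frac{1}{2152672}$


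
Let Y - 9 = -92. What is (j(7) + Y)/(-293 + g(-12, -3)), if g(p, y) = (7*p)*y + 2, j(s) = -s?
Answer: 30/13 ≈ 2.3077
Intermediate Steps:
Y = -83 (Y = 9 - 92 = -83)
g(p, y) = 2 + 7*p*y (g(p, y) = 7*p*y + 2 = 2 + 7*p*y)
(j(7) + Y)/(-293 + g(-12, -3)) = (-1*7 - 83)/(-293 + (2 + 7*(-12)*(-3))) = (-7 - 83)/(-293 + (2 + 252)) = -90/(-293 + 254) = -90/(-39) = -90*(-1/39) = 30/13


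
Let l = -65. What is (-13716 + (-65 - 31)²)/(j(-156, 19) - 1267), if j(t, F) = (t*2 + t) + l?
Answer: 5/2 ≈ 2.5000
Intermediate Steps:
j(t, F) = -65 + 3*t (j(t, F) = (t*2 + t) - 65 = (2*t + t) - 65 = 3*t - 65 = -65 + 3*t)
(-13716 + (-65 - 31)²)/(j(-156, 19) - 1267) = (-13716 + (-65 - 31)²)/((-65 + 3*(-156)) - 1267) = (-13716 + (-96)²)/((-65 - 468) - 1267) = (-13716 + 9216)/(-533 - 1267) = -4500/(-1800) = -4500*(-1/1800) = 5/2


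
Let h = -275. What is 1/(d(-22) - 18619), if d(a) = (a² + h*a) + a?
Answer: -1/12107 ≈ -8.2597e-5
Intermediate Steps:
d(a) = a² - 274*a (d(a) = (a² - 275*a) + a = a² - 274*a)
1/(d(-22) - 18619) = 1/(-22*(-274 - 22) - 18619) = 1/(-22*(-296) - 18619) = 1/(6512 - 18619) = 1/(-12107) = -1/12107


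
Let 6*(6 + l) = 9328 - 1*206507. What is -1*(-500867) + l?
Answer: 2807987/6 ≈ 4.6800e+5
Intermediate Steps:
l = -197215/6 (l = -6 + (9328 - 1*206507)/6 = -6 + (9328 - 206507)/6 = -6 + (1/6)*(-197179) = -6 - 197179/6 = -197215/6 ≈ -32869.)
-1*(-500867) + l = -1*(-500867) - 197215/6 = 500867 - 197215/6 = 2807987/6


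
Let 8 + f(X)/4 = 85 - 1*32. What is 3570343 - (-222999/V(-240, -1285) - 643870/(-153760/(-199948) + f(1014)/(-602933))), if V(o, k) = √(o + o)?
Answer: 10212227962675375/2316774686 - 74333*I*√30/40 ≈ 4.408e+6 - 10178.0*I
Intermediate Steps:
V(o, k) = √2*√o (V(o, k) = √(2*o) = √2*√o)
f(X) = 180 (f(X) = -32 + 4*(85 - 1*32) = -32 + 4*(85 - 32) = -32 + 4*53 = -32 + 212 = 180)
3570343 - (-222999/V(-240, -1285) - 643870/(-153760/(-199948) + f(1014)/(-602933))) = 3570343 - (-222999*(-I*√30/120) - 643870/(-153760/(-199948) + 180/(-602933))) = 3570343 - (-222999*(-I*√30/120) - 643870/(-153760*(-1/199948) + 180*(-1/602933))) = 3570343 - (-222999*(-I*√30/120) - 643870/(38440/49987 - 180/602933)) = 3570343 - (-(-74333)*I*√30/40 - 643870/23167746860/30138811871) = 3570343 - (74333*I*√30/40 - 643870*30138811871/23167746860) = 3570343 - (74333*I*√30/40 - 1940547679938077/2316774686) = 3570343 - (-1940547679938077/2316774686 + 74333*I*√30/40) = 3570343 + (1940547679938077/2316774686 - 74333*I*√30/40) = 10212227962675375/2316774686 - 74333*I*√30/40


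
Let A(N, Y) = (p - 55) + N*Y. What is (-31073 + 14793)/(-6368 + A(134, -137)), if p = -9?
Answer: 44/67 ≈ 0.65672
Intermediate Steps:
A(N, Y) = -64 + N*Y (A(N, Y) = (-9 - 55) + N*Y = -64 + N*Y)
(-31073 + 14793)/(-6368 + A(134, -137)) = (-31073 + 14793)/(-6368 + (-64 + 134*(-137))) = -16280/(-6368 + (-64 - 18358)) = -16280/(-6368 - 18422) = -16280/(-24790) = -16280*(-1/24790) = 44/67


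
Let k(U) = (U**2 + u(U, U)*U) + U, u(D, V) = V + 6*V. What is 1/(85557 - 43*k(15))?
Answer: 1/7512 ≈ 0.00013312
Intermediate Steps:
u(D, V) = 7*V
k(U) = U + 8*U**2 (k(U) = (U**2 + (7*U)*U) + U = (U**2 + 7*U**2) + U = 8*U**2 + U = U + 8*U**2)
1/(85557 - 43*k(15)) = 1/(85557 - 645*(1 + 8*15)) = 1/(85557 - 645*(1 + 120)) = 1/(85557 - 645*121) = 1/(85557 - 43*1815) = 1/(85557 - 78045) = 1/7512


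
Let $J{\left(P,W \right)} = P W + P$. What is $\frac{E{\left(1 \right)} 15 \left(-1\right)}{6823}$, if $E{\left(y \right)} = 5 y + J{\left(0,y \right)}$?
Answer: $- \frac{75}{6823} \approx -0.010992$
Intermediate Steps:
$J{\left(P,W \right)} = P + P W$
$E{\left(y \right)} = 5 y$ ($E{\left(y \right)} = 5 y + 0 \left(1 + y\right) = 5 y + 0 = 5 y$)
$\frac{E{\left(1 \right)} 15 \left(-1\right)}{6823} = \frac{5 \cdot 1 \cdot 15 \left(-1\right)}{6823} = 5 \cdot 15 \left(-1\right) \frac{1}{6823} = 75 \left(-1\right) \frac{1}{6823} = \left(-75\right) \frac{1}{6823} = - \frac{75}{6823}$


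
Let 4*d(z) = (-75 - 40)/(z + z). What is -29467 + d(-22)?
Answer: -5186077/176 ≈ -29466.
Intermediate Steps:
d(z) = -115/(8*z) (d(z) = ((-75 - 40)/(z + z))/4 = (-115*1/(2*z))/4 = (-115/(2*z))/4 = -115/(8*z))
-29467 + d(-22) = -29467 - 115/8/(-22) = -29467 - 115/8*(-1/22) = -29467 + 115/176 = -5186077/176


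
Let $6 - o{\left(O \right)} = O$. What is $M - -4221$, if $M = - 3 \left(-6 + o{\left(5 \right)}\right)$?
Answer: $4236$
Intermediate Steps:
$o{\left(O \right)} = 6 - O$
$M = 15$ ($M = - 3 \left(-6 + \left(6 - 5\right)\right) = - 3 \left(-6 + 1\right) = \left(-3\right) \left(-5\right) = 15$)
$M - -4221 = 15 - -4221 = 15 + 4221 = 4236$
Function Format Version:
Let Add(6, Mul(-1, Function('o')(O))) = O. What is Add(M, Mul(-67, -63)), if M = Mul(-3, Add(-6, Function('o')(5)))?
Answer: 4236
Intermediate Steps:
Function('o')(O) = Add(6, Mul(-1, O))
M = 15 (M = Mul(-3, Add(-6, Add(6, Mul(-1, 5)))) = Mul(-3, Add(-6, Add(6, -5))) = Mul(-3, Add(-6, 1)) = Mul(-3, -5) = 15)
Add(M, Mul(-67, -63)) = Add(15, Mul(-67, -63)) = Add(15, 4221) = 4236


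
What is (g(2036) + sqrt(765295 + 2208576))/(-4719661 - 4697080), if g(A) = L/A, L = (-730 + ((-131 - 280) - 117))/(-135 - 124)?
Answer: -17/67103696366 - sqrt(2973871)/9416741 ≈ -0.00018313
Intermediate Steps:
L = 34/7 (L = (-730 + (-411 - 117))/(-259) = (-730 - 528)*(-1/259) = -1258*(-1/259) = 34/7 ≈ 4.8571)
g(A) = 34/(7*A)
(g(2036) + sqrt(765295 + 2208576))/(-4719661 - 4697080) = ((34/7)/2036 + sqrt(765295 + 2208576))/(-4719661 - 4697080) = ((34/7)*(1/2036) + sqrt(2973871))/(-9416741) = (17/7126 + sqrt(2973871))*(-1/9416741) = -17/67103696366 - sqrt(2973871)/9416741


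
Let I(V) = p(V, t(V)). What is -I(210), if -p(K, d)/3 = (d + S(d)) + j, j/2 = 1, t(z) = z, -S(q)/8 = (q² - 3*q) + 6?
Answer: -1042788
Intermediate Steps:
S(q) = -48 - 8*q² + 24*q (S(q) = -8*((q² - 3*q) + 6) = -8*(6 + q² - 3*q) = -48 - 8*q² + 24*q)
j = 2 (j = 2*1 = 2)
p(K, d) = 138 - 75*d + 24*d² (p(K, d) = -3*((d + (-48 - 8*d² + 24*d)) + 2) = -3*((-48 - 8*d² + 25*d) + 2) = -3*(-46 - 8*d² + 25*d) = 138 - 75*d + 24*d²)
I(V) = 138 - 75*V + 24*V²
-I(210) = -(138 - 75*210 + 24*210²) = -(138 - 15750 + 24*44100) = -(138 - 15750 + 1058400) = -1*1042788 = -1042788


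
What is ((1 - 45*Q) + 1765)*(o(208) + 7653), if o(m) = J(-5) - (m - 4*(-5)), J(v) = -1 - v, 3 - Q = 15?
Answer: 17131274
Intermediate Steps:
Q = -12 (Q = 3 - 1*15 = 3 - 15 = -12)
o(m) = -16 - m (o(m) = (-1 - 1*(-5)) - (m - 4*(-5)) = (-1 + 5) - (m + 20) = 4 - (20 + m) = 4 + (-20 - m) = -16 - m)
((1 - 45*Q) + 1765)*(o(208) + 7653) = ((1 - 45*(-12)) + 1765)*((-16 - 1*208) + 7653) = ((1 + 540) + 1765)*((-16 - 208) + 7653) = (541 + 1765)*(-224 + 7653) = 2306*7429 = 17131274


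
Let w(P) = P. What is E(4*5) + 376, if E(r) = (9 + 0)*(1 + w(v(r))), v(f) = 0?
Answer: 385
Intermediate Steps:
E(r) = 9 (E(r) = (9 + 0)*(1 + 0) = 9*1 = 9)
E(4*5) + 376 = 9 + 376 = 385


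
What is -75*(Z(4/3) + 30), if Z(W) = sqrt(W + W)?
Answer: -2250 - 50*sqrt(6) ≈ -2372.5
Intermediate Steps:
Z(W) = sqrt(2)*sqrt(W) (Z(W) = sqrt(2*W) = sqrt(2)*sqrt(W))
-75*(Z(4/3) + 30) = -75*(sqrt(2)*sqrt(4/3) + 30) = -75*(sqrt(2)*(2*sqrt(3)/3) + 30) = -75*(2*sqrt(6)/3 + 30) = -75*(30 + 2*sqrt(6)/3) = -2250 - 50*sqrt(6)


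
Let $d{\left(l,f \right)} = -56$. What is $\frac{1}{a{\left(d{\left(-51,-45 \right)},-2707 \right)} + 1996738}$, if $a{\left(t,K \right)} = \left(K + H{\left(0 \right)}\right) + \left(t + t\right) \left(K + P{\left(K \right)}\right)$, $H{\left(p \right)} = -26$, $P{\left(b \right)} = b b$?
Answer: $- \frac{1}{818421899} \approx -1.2219 \cdot 10^{-9}$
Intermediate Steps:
$P{\left(b \right)} = b^{2}$
$a{\left(t,K \right)} = -26 + K + 2 t \left(K + K^{2}\right)$ ($a{\left(t,K \right)} = \left(K - 26\right) + \left(t + t\right) \left(K + K^{2}\right) = \left(-26 + K\right) + 2 t \left(K + K^{2}\right) = -26 + K + 2 t \left(K + K^{2}\right)$)
$\frac{1}{a{\left(d{\left(-51,-45 \right)},-2707 \right)} + 1996738} = \frac{1}{\left(-26 - 2707 + 2 \left(-2707\right) \left(-56\right) + 2 \left(-56\right) \left(-2707\right)^{2}\right) + 1996738} = \frac{1}{\left(-26 - 2707 + 303184 + 2 \left(-56\right) 7327849\right) + 1996738} = \frac{1}{\left(-26 - 2707 + 303184 - 820719088\right) + 1996738} = \frac{1}{-820418637 + 1996738} = \frac{1}{-818421899} = - \frac{1}{818421899}$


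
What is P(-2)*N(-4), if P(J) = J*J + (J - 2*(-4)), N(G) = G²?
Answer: 160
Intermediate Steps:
P(J) = 8 + J + J² (P(J) = J² + (J + 8) = J² + (8 + J) = 8 + J + J²)
P(-2)*N(-4) = (8 - 2 + (-2)²)*(-4)² = (8 - 2 + 4)*16 = 10*16 = 160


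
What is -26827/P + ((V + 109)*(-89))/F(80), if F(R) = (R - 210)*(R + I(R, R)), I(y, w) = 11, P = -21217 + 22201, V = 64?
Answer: -151106381/5820360 ≈ -25.962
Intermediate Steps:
P = 984
F(R) = (-210 + R)*(11 + R) (F(R) = (R - 210)*(R + 11) = (-210 + R)*(11 + R))
-26827/P + ((V + 109)*(-89))/F(80) = -26827/984 + ((64 + 109)*(-89))/(-2310 + 80² - 199*80) = -26827*1/984 + (173*(-89))/(-2310 + 6400 - 15920) = -26827/984 - 15397/(-11830) = -26827/984 - 15397*(-1/11830) = -26827/984 + 15397/11830 = -151106381/5820360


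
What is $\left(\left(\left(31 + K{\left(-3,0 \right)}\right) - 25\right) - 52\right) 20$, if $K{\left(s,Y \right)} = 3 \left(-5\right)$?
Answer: $-1220$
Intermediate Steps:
$K{\left(s,Y \right)} = -15$
$\left(\left(\left(31 + K{\left(-3,0 \right)}\right) - 25\right) - 52\right) 20 = \left(\left(\left(31 - 15\right) - 25\right) - 52\right) 20 = \left(\left(16 - 25\right) - 52\right) 20 = \left(-9 - 52\right) 20 = \left(-61\right) 20 = -1220$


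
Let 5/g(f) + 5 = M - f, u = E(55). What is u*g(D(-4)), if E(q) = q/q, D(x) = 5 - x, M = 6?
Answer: -5/8 ≈ -0.62500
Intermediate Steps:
E(q) = 1
u = 1
g(f) = 5/(1 - f) (g(f) = 5/(-5 + (6 - f)) = 5/(1 - f))
u*g(D(-4)) = 1*(-5/(-1 + (5 - 1*(-4)))) = 1*(-5/(-1 + (5 + 4))) = 1*(-5/(-1 + 9)) = 1*(-5/8) = -5/8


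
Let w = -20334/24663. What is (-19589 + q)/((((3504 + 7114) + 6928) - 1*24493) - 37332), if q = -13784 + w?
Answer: 274366211/364017659 ≈ 0.75372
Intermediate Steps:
w = -6778/8221 (w = -20334*1/24663 = -6778/8221 ≈ -0.82447)
q = -113325042/8221 (q = -13784 - 6778/8221 = -113325042/8221 ≈ -13785.)
(-19589 + q)/((((3504 + 7114) + 6928) - 1*24493) - 37332) = (-19589 - 113325042/8221)/((((3504 + 7114) + 6928) - 1*24493) - 37332) = -274366211/(8221*(((10618 + 6928) - 24493) - 37332)) = -274366211/(8221*((17546 - 24493) - 37332)) = -274366211/(8221*(-6947 - 37332)) = -274366211/8221/(-44279) = -274366211/8221*(-1/44279) = 274366211/364017659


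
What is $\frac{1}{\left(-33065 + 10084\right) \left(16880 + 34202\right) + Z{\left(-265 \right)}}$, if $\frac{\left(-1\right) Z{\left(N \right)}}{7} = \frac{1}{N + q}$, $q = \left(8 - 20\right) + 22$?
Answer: $- \frac{255}{299348437703} \approx -8.5185 \cdot 10^{-10}$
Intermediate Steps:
$q = 10$ ($q = -12 + 22 = 10$)
$Z{\left(N \right)} = - \frac{7}{10 + N}$ ($Z{\left(N \right)} = - \frac{7}{N + 10} = - \frac{7}{10 + N}$)
$\frac{1}{\left(-33065 + 10084\right) \left(16880 + 34202\right) + Z{\left(-265 \right)}} = \frac{1}{\left(-33065 + 10084\right) \left(16880 + 34202\right) - \frac{7}{10 - 265}} = \frac{1}{\left(-22981\right) 51082 - \frac{7}{-255}} = \frac{1}{-1173915442 - - \frac{7}{255}} = \frac{1}{-1173915442 + \frac{7}{255}} = \frac{1}{- \frac{299348437703}{255}} = - \frac{255}{299348437703}$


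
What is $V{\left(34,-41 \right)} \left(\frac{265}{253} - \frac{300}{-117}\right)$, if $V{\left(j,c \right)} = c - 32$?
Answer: $- \frac{2601355}{9867} \approx -263.64$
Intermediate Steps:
$V{\left(j,c \right)} = -32 + c$
$V{\left(34,-41 \right)} \left(\frac{265}{253} - \frac{300}{-117}\right) = \left(-32 - 41\right) \left(\frac{265}{253} - \frac{300}{-117}\right) = - 73 \left(265 \cdot \frac{1}{253} - - \frac{100}{39}\right) = - 73 \left(\frac{265}{253} + \frac{100}{39}\right) = \left(-73\right) \frac{35635}{9867} = - \frac{2601355}{9867}$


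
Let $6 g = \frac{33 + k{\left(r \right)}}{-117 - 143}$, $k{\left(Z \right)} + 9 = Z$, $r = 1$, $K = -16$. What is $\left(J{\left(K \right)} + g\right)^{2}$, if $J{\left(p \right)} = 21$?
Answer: $\frac{42863209}{97344} \approx 440.33$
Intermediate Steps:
$k{\left(Z \right)} = -9 + Z$
$g = - \frac{5}{312}$ ($g = \frac{\left(33 + \left(-9 + 1\right)\right) \frac{1}{-117 - 143}}{6} = \frac{\left(33 - 8\right) \frac{1}{-117 - 143}}{6} = \frac{25 \frac{1}{-117 - 143}}{6} = \frac{25 \frac{1}{-260}}{6} = \frac{25 \left(- \frac{1}{260}\right)}{6} = \frac{1}{6} \left(- \frac{5}{52}\right) = - \frac{5}{312} \approx -0.016026$)
$\left(J{\left(K \right)} + g\right)^{2} = \left(21 - \frac{5}{312}\right)^{2} = \left(\frac{6547}{312}\right)^{2} = \frac{42863209}{97344}$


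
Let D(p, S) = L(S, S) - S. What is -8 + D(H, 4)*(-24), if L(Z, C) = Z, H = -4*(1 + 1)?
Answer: -8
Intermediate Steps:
H = -8 (H = -4*2 = -8)
D(p, S) = 0 (D(p, S) = S - S = 0)
-8 + D(H, 4)*(-24) = -8 + 0*(-24) = -8 + 0 = -8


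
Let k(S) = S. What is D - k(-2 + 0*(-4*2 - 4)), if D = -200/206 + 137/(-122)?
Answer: -1179/12566 ≈ -0.093825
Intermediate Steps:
D = -26311/12566 (D = -200*1/206 + 137*(-1/122) = -100/103 - 137/122 = -26311/12566 ≈ -2.0938)
D - k(-2 + 0*(-4*2 - 4)) = -26311/12566 - (-2 + 0*(-4*2 - 4)) = -26311/12566 - (-2 + 0*(-8 - 4)) = -26311/12566 - (-2 + 0*(-12)) = -26311/12566 - (-2 + 0) = -26311/12566 - 1*(-2) = -26311/12566 + 2 = -1179/12566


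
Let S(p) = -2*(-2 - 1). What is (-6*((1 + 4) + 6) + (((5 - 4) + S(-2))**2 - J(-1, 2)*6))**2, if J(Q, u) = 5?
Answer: 2209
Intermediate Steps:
S(p) = 6 (S(p) = -2*(-3) = 6)
(-6*((1 + 4) + 6) + (((5 - 4) + S(-2))**2 - J(-1, 2)*6))**2 = (-6*((1 + 4) + 6) + (((5 - 4) + 6)**2 - 5*6))**2 = (-6*(5 + 6) + ((1 + 6)**2 - 1*30))**2 = (-6*11 + (7**2 - 30))**2 = (-66 + (49 - 30))**2 = (-66 + 19)**2 = (-47)**2 = 2209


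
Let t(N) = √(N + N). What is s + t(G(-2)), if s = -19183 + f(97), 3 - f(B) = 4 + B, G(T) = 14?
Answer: -19281 + 2*√7 ≈ -19276.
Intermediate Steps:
t(N) = √2*√N (t(N) = √(2*N) = √2*√N)
f(B) = -1 - B (f(B) = 3 - (4 + B) = 3 + (-4 - B) = -1 - B)
s = -19281 (s = -19183 + (-1 - 1*97) = -19183 + (-1 - 97) = -19183 - 98 = -19281)
s + t(G(-2)) = -19281 + √2*√14 = -19281 + 2*√7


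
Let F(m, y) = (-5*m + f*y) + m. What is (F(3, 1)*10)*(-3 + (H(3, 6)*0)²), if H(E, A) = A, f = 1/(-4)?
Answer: 735/2 ≈ 367.50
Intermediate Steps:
f = -¼ ≈ -0.25000
F(m, y) = -4*m - y/4 (F(m, y) = (-5*m - y/4) + m = -4*m - y/4)
(F(3, 1)*10)*(-3 + (H(3, 6)*0)²) = ((-4*3 - ¼*1)*10)*(-3 + (6*0)²) = ((-12 - ¼)*10)*(-3 + 0²) = (-49/4*10)*(-3 + 0) = -245/2*(-3) = 735/2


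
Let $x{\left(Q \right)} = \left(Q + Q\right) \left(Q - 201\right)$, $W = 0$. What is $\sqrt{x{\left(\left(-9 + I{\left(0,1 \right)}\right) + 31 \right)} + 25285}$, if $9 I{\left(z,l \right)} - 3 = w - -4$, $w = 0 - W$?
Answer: $\frac{\sqrt{1390445}}{9} \approx 131.02$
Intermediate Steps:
$w = 0$ ($w = 0 - 0 = 0 + 0 = 0$)
$I{\left(z,l \right)} = \frac{7}{9}$ ($I{\left(z,l \right)} = \frac{1}{3} + \frac{0 - -4}{9} = \frac{1}{3} + \frac{0 + 4}{9} = \frac{1}{3} + \frac{1}{9} \cdot 4 = \frac{1}{3} + \frac{4}{9} = \frac{7}{9}$)
$x{\left(Q \right)} = 2 Q \left(-201 + Q\right)$
$\sqrt{x{\left(\left(-9 + I{\left(0,1 \right)}\right) + 31 \right)} + 25285} = \sqrt{2 \left(\left(-9 + \frac{7}{9}\right) + 31\right) \left(-201 + \left(\left(-9 + \frac{7}{9}\right) + 31\right)\right) + 25285} = \sqrt{2 \left(- \frac{74}{9} + 31\right) \left(-201 + \left(- \frac{74}{9} + 31\right)\right) + 25285} = \sqrt{2 \cdot \frac{205}{9} \left(-201 + \frac{205}{9}\right) + 25285} = \sqrt{2 \cdot \frac{205}{9} \left(- \frac{1604}{9}\right) + 25285} = \sqrt{- \frac{657640}{81} + 25285} = \sqrt{\frac{1390445}{81}} = \frac{\sqrt{1390445}}{9}$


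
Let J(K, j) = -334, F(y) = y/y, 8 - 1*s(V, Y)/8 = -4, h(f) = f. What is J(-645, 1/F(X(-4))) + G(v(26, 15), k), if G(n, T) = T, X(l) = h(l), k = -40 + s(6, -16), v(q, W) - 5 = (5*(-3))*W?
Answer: -278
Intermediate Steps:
s(V, Y) = 96 (s(V, Y) = 64 - 8*(-4) = 64 + 32 = 96)
v(q, W) = 5 - 15*W (v(q, W) = 5 + (5*(-3))*W = 5 - 15*W)
k = 56 (k = -40 + 96 = 56)
X(l) = l
F(y) = 1
J(-645, 1/F(X(-4))) + G(v(26, 15), k) = -334 + 56 = -278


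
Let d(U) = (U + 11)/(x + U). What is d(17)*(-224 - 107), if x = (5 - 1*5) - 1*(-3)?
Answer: -2317/5 ≈ -463.40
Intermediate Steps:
x = 3 (x = (5 - 5) + 3 = 0 + 3 = 3)
d(U) = (11 + U)/(3 + U) (d(U) = (U + 11)/(3 + U) = (11 + U)/(3 + U))
d(17)*(-224 - 107) = ((11 + 17)/(3 + 17))*(-224 - 107) = (28/20)*(-331) = ((1/20)*28)*(-331) = (7/5)*(-331) = -2317/5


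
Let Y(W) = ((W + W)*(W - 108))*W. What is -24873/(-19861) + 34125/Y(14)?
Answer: 34109097/104548304 ≈ 0.32625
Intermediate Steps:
Y(W) = 2*W**2*(-108 + W) (Y(W) = ((2*W)*(-108 + W))*W = (2*W*(-108 + W))*W = 2*W**2*(-108 + W))
-24873/(-19861) + 34125/Y(14) = -24873/(-19861) + 34125/((2*14**2*(-108 + 14))) = -24873*(-1/19861) + 34125/((2*196*(-94))) = 24873/19861 + 34125/(-36848) = 24873/19861 + 34125*(-1/36848) = 24873/19861 - 4875/5264 = 34109097/104548304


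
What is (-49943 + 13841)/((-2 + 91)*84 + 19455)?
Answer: -12034/8977 ≈ -1.3405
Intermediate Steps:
(-49943 + 13841)/((-2 + 91)*84 + 19455) = -36102/(89*84 + 19455) = -36102/(7476 + 19455) = -36102/26931 = -36102*1/26931 = -12034/8977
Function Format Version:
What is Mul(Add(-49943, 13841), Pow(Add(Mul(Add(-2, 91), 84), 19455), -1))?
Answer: Rational(-12034, 8977) ≈ -1.3405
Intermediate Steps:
Mul(Add(-49943, 13841), Pow(Add(Mul(Add(-2, 91), 84), 19455), -1)) = Mul(-36102, Pow(Add(Mul(89, 84), 19455), -1)) = Mul(-36102, Pow(Add(7476, 19455), -1)) = Mul(-36102, Pow(26931, -1)) = Mul(-36102, Rational(1, 26931)) = Rational(-12034, 8977)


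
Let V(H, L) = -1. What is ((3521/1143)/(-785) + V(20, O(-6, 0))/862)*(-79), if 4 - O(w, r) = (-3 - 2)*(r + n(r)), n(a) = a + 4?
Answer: 310656203/773433810 ≈ 0.40166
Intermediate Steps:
n(a) = 4 + a
O(w, r) = 24 + 10*r (O(w, r) = 4 - (-3 - 2)*(r + (4 + r)) = 4 - (-5)*(4 + 2*r) = 4 - (-20 - 10*r) = 4 + (20 + 10*r) = 24 + 10*r)
((3521/1143)/(-785) + V(20, O(-6, 0))/862)*(-79) = ((3521/1143)/(-785) - 1/862)*(-79) = ((3521*(1/1143))*(-1/785) - 1*1/862)*(-79) = ((3521/1143)*(-1/785) - 1/862)*(-79) = (-3521/897255 - 1/862)*(-79) = -3932357/773433810*(-79) = 310656203/773433810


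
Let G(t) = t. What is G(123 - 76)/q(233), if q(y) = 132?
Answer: 47/132 ≈ 0.35606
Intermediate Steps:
G(123 - 76)/q(233) = (123 - 76)/132 = 47*(1/132) = 47/132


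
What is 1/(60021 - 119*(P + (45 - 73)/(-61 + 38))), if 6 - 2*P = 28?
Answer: 23/1407258 ≈ 1.6344e-5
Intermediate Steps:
P = -11 (P = 3 - 1/2*28 = 3 - 14 = -11)
1/(60021 - 119*(P + (45 - 73)/(-61 + 38))) = 1/(60021 - 119*(-11 + (45 - 73)/(-61 + 38))) = 1/(60021 - 119*(-11 - 28/(-23))) = 1/(60021 - 119*(-11 - 28*(-1/23))) = 1/(60021 - 119*(-11 + 28/23)) = 1/(60021 - 119*(-225/23)) = 1/(60021 + 26775/23) = 1/(1407258/23) = 23/1407258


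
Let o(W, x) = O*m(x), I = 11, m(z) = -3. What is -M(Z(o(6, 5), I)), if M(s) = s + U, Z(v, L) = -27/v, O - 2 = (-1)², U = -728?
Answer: 725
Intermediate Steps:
O = 3 (O = 2 + (-1)² = 2 + 1 = 3)
o(W, x) = -9 (o(W, x) = 3*(-3) = -9)
M(s) = -728 + s (M(s) = s - 728 = -728 + s)
-M(Z(o(6, 5), I)) = -(-728 - 27/(-9)) = -(-728 - 27*(-⅑)) = -(-728 + 3) = -1*(-725) = 725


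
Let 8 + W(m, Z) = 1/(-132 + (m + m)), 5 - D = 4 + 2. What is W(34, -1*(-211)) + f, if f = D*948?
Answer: -61185/64 ≈ -956.02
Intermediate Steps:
D = -1 (D = 5 - (4 + 2) = 5 - 1*6 = 5 - 6 = -1)
W(m, Z) = -8 + 1/(-132 + 2*m) (W(m, Z) = -8 + 1/(-132 + (m + m)) = -8 + 1/(-132 + 2*m))
f = -948 (f = -1*948 = -948)
W(34, -1*(-211)) + f = (1057 - 16*34)/(2*(-66 + 34)) - 948 = (½)*(1057 - 544)/(-32) - 948 = (½)*(-1/32)*513 - 948 = -513/64 - 948 = -61185/64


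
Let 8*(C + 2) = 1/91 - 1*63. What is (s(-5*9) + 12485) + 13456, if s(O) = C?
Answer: 4719465/182 ≈ 25931.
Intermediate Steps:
C = -1797/182 (C = -2 + (1/91 - 1*63)/8 = -2 + (1/91 - 63)/8 = -2 + (⅛)*(-5732/91) = -2 - 1433/182 = -1797/182 ≈ -9.8736)
s(O) = -1797/182
(s(-5*9) + 12485) + 13456 = (-1797/182 + 12485) + 13456 = 2270473/182 + 13456 = 4719465/182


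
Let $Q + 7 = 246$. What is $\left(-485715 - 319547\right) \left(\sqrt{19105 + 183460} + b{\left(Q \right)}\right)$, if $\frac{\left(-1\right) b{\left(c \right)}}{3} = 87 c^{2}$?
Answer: $12005313753222 - 805262 \sqrt{202565} \approx 1.2005 \cdot 10^{13}$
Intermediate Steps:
$Q = 239$ ($Q = -7 + 246 = 239$)
$b{\left(c \right)} = - 261 c^{2}$ ($b{\left(c \right)} = - 3 \cdot 87 c^{2} = - 261 c^{2}$)
$\left(-485715 - 319547\right) \left(\sqrt{19105 + 183460} + b{\left(Q \right)}\right) = \left(-485715 - 319547\right) \left(\sqrt{19105 + 183460} - 261 \cdot 239^{2}\right) = - 805262 \left(\sqrt{202565} - 14908581\right) = - 805262 \left(-14908581 + \sqrt{202565}\right) = 12005313753222 - 805262 \sqrt{202565}$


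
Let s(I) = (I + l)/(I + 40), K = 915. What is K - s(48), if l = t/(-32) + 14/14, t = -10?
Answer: 1287531/1408 ≈ 914.44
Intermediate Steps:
l = 21/16 (l = -10/(-32) + 14/14 = -10*(-1/32) + 14*(1/14) = 5/16 + 1 = 21/16 ≈ 1.3125)
s(I) = (21/16 + I)/(40 + I) (s(I) = (I + 21/16)/(I + 40) = (21/16 + I)/(40 + I))
K - s(48) = 915 - (21/16 + 48)/(40 + 48) = 915 - 789/(88*16) = 915 - 1*789/1408 = 915 - 789/1408 = 1287531/1408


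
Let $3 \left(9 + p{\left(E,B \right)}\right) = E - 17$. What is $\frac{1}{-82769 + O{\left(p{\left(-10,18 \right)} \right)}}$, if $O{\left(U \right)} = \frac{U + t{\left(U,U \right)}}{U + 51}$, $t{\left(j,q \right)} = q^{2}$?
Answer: $- \frac{11}{910357} \approx -1.2083 \cdot 10^{-5}$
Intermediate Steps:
$p{\left(E,B \right)} = - \frac{44}{3} + \frac{E}{3}$ ($p{\left(E,B \right)} = -9 + \frac{E - 17}{3} = -9 + \frac{-17 + E}{3} = -9 + \left(- \frac{17}{3} + \frac{E}{3}\right) = - \frac{44}{3} + \frac{E}{3}$)
$O{\left(U \right)} = \frac{U + U^{2}}{51 + U}$ ($O{\left(U \right)} = \frac{U + U^{2}}{U + 51} = \frac{U + U^{2}}{51 + U}$)
$\frac{1}{-82769 + O{\left(p{\left(-10,18 \right)} \right)}} = \frac{1}{-82769 + \frac{\left(- \frac{44}{3} + \frac{1}{3} \left(-10\right)\right) \left(1 + \left(- \frac{44}{3} + \frac{1}{3} \left(-10\right)\right)\right)}{51 + \left(- \frac{44}{3} + \frac{1}{3} \left(-10\right)\right)}} = \frac{1}{-82769 + \frac{\left(- \frac{44}{3} - \frac{10}{3}\right) \left(1 - 18\right)}{51 - 18}} = \frac{1}{-82769 - \frac{18 \left(1 - 18\right)}{51 - 18}} = \frac{1}{-82769 - 18 \cdot \frac{1}{33} \left(-17\right)} = \frac{1}{-82769 - \frac{6}{11} \left(-17\right)} = \frac{1}{-82769 + \frac{102}{11}} = \frac{1}{- \frac{910357}{11}} = - \frac{11}{910357}$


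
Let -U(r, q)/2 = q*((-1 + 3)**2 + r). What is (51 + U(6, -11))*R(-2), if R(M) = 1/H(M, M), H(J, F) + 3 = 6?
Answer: 271/3 ≈ 90.333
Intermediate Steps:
H(J, F) = 3 (H(J, F) = -3 + 6 = 3)
R(M) = 1/3
U(r, q) = -2*q*(4 + r) (U(r, q) = -2*q*((-1 + 3)**2 + r) = -2*q*(2**2 + r) = -2*q*(4 + r))
(51 + U(6, -11))*R(-2) = (51 - 2*(-11)*(4 + 6))*(1/3) = (51 - 2*(-11)*10)*(1/3) = (51 + 220)*(1/3) = 271*(1/3) = 271/3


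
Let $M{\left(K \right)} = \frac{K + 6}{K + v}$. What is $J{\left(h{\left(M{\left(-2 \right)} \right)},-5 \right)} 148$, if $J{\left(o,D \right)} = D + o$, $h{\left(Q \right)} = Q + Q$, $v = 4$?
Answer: $-148$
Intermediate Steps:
$M{\left(K \right)} = \frac{6 + K}{4 + K}$ ($M{\left(K \right)} = \frac{K + 6}{K + 4} = \frac{6 + K}{4 + K}$)
$h{\left(Q \right)} = 2 Q$
$J{\left(h{\left(M{\left(-2 \right)} \right)},-5 \right)} 148 = \left(-5 + 2 \frac{6 - 2}{4 - 2}\right) 148 = \left(-5 + 2 \cdot \frac{1}{2} \cdot 4\right) 148 = \left(-5 + 2 \cdot 2\right) 148 = \left(-5 + 4\right) 148 = \left(-1\right) 148 = -148$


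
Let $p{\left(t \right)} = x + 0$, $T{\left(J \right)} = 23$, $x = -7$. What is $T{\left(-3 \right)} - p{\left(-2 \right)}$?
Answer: $30$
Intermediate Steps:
$p{\left(t \right)} = -7$ ($p{\left(t \right)} = -7 + 0 = -7$)
$T{\left(-3 \right)} - p{\left(-2 \right)} = 23 - -7 = 23 + 7 = 30$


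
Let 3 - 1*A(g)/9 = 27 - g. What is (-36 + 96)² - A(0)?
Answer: 3816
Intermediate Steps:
A(g) = -216 + 9*g (A(g) = 27 - 9*(27 - g) = 27 + (-243 + 9*g) = -216 + 9*g)
(-36 + 96)² - A(0) = (-36 + 96)² - (-216 + 9*0) = 60² - (-216 + 0) = 3600 - 1*(-216) = 3600 + 216 = 3816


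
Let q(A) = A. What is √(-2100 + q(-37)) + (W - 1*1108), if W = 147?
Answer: -961 + I*√2137 ≈ -961.0 + 46.228*I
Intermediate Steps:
√(-2100 + q(-37)) + (W - 1*1108) = √(-2100 - 37) + (147 - 1*1108) = √(-2137) + (147 - 1108) = I*√2137 - 961 = -961 + I*√2137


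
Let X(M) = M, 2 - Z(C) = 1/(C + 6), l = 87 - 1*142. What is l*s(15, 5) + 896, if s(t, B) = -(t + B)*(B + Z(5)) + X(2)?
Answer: 8386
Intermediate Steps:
l = -55 (l = 87 - 142 = -55)
Z(C) = 2 - 1/(6 + C) (Z(C) = 2 - 1/(C + 6) = 2 - 1/(6 + C))
s(t, B) = 2 - (21/11 + B)*(B + t) (s(t, B) = -(t + B)*(B + (11 + 2*5)/(6 + 5)) + 2 = -(B + t)*(B + (11 + 10)/11) + 2 = -(B + t)*(B + (1/11)*21) + 2 = -(B + t)*(B + 21/11) + 2 = -(B + t)*(21/11 + B) + 2 = -(21/11 + B)*(B + t) + 2 = 2 - (21/11 + B)*(B + t))
l*s(15, 5) + 896 = -55*(2 - 1*5**2 - 21/11*5 - 21/11*15 - 1*5*15) + 896 = -55*(2 - 1*25 - 105/11 - 315/11 - 75) + 896 = -55*(2 - 25 - 105/11 - 315/11 - 75) + 896 = -55*(-1498/11) + 896 = 7490 + 896 = 8386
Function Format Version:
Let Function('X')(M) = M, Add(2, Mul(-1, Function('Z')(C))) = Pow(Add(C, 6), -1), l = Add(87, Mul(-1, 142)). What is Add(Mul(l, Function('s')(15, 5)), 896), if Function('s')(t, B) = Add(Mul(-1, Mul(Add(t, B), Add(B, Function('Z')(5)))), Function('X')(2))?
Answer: 8386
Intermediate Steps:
l = -55 (l = Add(87, -142) = -55)
Function('Z')(C) = Add(2, Mul(-1, Pow(Add(6, C), -1))) (Function('Z')(C) = Add(2, Mul(-1, Pow(Add(C, 6), -1))) = Add(2, Mul(-1, Pow(Add(6, C), -1))))
Function('s')(t, B) = Add(2, Mul(-1, Add(Rational(21, 11), B), Add(B, t))) (Function('s')(t, B) = Add(Mul(-1, Mul(Add(t, B), Add(B, Mul(Pow(Add(6, 5), -1), Add(11, Mul(2, 5)))))), 2) = Add(Mul(-1, Mul(Add(B, t), Add(B, Mul(Pow(11, -1), Add(11, 10))))), 2) = Add(Mul(-1, Mul(Add(B, t), Add(B, Mul(Rational(1, 11), 21)))), 2) = Add(Mul(-1, Mul(Add(B, t), Add(B, Rational(21, 11)))), 2) = Add(Mul(-1, Mul(Add(B, t), Add(Rational(21, 11), B))), 2) = Add(Mul(-1, Mul(Add(Rational(21, 11), B), Add(B, t))), 2) = Add(Mul(-1, Add(Rational(21, 11), B), Add(B, t)), 2) = Add(2, Mul(-1, Add(Rational(21, 11), B), Add(B, t))))
Add(Mul(l, Function('s')(15, 5)), 896) = Add(Mul(-55, Add(2, Mul(-1, Pow(5, 2)), Mul(Rational(-21, 11), 5), Mul(Rational(-21, 11), 15), Mul(-1, 5, 15))), 896) = Add(Mul(-55, Add(2, Mul(-1, 25), Rational(-105, 11), Rational(-315, 11), -75)), 896) = Add(Mul(-55, Add(2, -25, Rational(-105, 11), Rational(-315, 11), -75)), 896) = Add(Mul(-55, Rational(-1498, 11)), 896) = Add(7490, 896) = 8386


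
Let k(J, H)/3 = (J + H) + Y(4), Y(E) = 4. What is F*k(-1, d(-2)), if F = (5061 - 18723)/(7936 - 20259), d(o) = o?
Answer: 40986/12323 ≈ 3.3260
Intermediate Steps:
k(J, H) = 12 + 3*H + 3*J (k(J, H) = 3*((J + H) + 4) = 3*((H + J) + 4) = 3*(4 + H + J) = 12 + 3*H + 3*J)
F = 13662/12323 (F = -13662/(-12323) = -13662*(-1/12323) = 13662/12323 ≈ 1.1087)
F*k(-1, d(-2)) = 13662*(12 + 3*(-2) + 3*(-1))/12323 = 13662*(12 - 6 - 3)/12323 = (13662/12323)*3 = 40986/12323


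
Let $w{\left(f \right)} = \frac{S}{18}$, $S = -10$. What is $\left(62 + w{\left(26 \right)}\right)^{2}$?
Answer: $\frac{305809}{81} \approx 3775.4$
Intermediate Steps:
$w{\left(f \right)} = - \frac{5}{9}$ ($w{\left(f \right)} = - \frac{10}{18} = \left(-10\right) \frac{1}{18} = - \frac{5}{9}$)
$\left(62 + w{\left(26 \right)}\right)^{2} = \left(62 - \frac{5}{9}\right)^{2} = \left(\frac{553}{9}\right)^{2} = \frac{305809}{81}$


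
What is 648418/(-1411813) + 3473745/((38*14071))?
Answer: 4557570541921/754893587474 ≈ 6.0374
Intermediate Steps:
648418/(-1411813) + 3473745/((38*14071)) = 648418*(-1/1411813) + 3473745/534698 = -648418/1411813 + 3473745*(1/534698) = -648418/1411813 + 3473745/534698 = 4557570541921/754893587474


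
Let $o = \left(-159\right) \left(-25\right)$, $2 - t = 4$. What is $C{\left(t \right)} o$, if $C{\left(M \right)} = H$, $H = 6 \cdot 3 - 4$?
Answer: $55650$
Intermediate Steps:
$t = -2$ ($t = 2 - 4 = -2$)
$H = 14$ ($H = 18 - 4 = 14$)
$C{\left(M \right)} = 14$
$o = 3975$
$C{\left(t \right)} o = 14 \cdot 3975 = 55650$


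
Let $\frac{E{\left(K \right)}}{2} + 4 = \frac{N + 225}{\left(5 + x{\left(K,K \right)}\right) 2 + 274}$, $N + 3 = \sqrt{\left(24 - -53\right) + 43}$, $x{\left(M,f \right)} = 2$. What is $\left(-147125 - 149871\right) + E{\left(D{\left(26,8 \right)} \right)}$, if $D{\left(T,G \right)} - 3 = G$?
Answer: $- \frac{7128059}{24} + \frac{\sqrt{30}}{72} \approx -2.97 \cdot 10^{5}$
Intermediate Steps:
$D{\left(T,G \right)} = 3 + G$
$N = -3 + 2 \sqrt{30}$ ($N = -3 + \sqrt{\left(24 - -53\right) + 43} = -3 + \sqrt{\left(24 + 53\right) + 43} = -3 + \sqrt{77 + 43} = -3 + \sqrt{120} = -3 + 2 \sqrt{30} \approx 7.9545$)
$E{\left(K \right)} = - \frac{155}{24} + \frac{\sqrt{30}}{72}$ ($E{\left(K \right)} = -8 + 2 \frac{\left(-3 + 2 \sqrt{30}\right) + 225}{\left(5 + 2\right) 2 + 274} = -8 + 2 \frac{222 + 2 \sqrt{30}}{7 \cdot 2 + 274} = -8 + 2 \frac{222 + 2 \sqrt{30}}{14 + 274} = -8 + 2 \frac{222 + 2 \sqrt{30}}{288} = -8 + 2 \left(222 + 2 \sqrt{30}\right) \frac{1}{288} = -8 + 2 \left(\frac{37}{48} + \frac{\sqrt{30}}{144}\right) = -8 + \left(\frac{37}{24} + \frac{\sqrt{30}}{72}\right) = - \frac{155}{24} + \frac{\sqrt{30}}{72}$)
$\left(-147125 - 149871\right) + E{\left(D{\left(26,8 \right)} \right)} = \left(-147125 - 149871\right) - \left(\frac{155}{24} - \frac{\sqrt{30}}{72}\right) = -296996 - \left(\frac{155}{24} - \frac{\sqrt{30}}{72}\right) = - \frac{7128059}{24} + \frac{\sqrt{30}}{72}$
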